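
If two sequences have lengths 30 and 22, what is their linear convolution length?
Linear/full convolution length: m + n - 1 = 30 + 22 - 1 = 51

51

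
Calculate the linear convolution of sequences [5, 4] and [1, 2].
y[0] = 5×1 = 5; y[1] = 5×2 + 4×1 = 14; y[2] = 4×2 = 8

[5, 14, 8]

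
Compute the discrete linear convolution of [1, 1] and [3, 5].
y[0] = 1×3 = 3; y[1] = 1×5 + 1×3 = 8; y[2] = 1×5 = 5

[3, 8, 5]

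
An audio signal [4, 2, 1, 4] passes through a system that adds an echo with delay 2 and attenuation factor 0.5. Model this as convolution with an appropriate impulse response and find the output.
Direct-path + delayed-attenuated-path model → impulse response h = [1, 0, 0.5] (1 at lag 0, 0.5 at lag 2). Output y[n] = x[n] + 0.5·x[n - 2] (with x[n] = 0 outside 0..3): y[0] = 4 + 0.5×0 = 4; y[1] = 2 + 0.5×0 = 2; y[2] = 1 + 0.5×4 = 3.0; y[3] = 4 + 0.5×2 = 5.0; y[4] = 0 + 0.5×1 = 0.5; y[5] = 0 + 0.5×4 = 2.0. So y = [4, 2, 3.0, 5.0, 0.5, 2.0]

[4, 2, 3.0, 5.0, 0.5, 2.0]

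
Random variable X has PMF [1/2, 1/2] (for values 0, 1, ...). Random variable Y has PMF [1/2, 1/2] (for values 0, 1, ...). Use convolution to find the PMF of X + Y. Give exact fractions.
P(X+Y=k) = Σ_i P(X=i)·P(Y=k-i) — a convolution of [1/2, 1/2] and [1/2, 1/2]. P(X+Y=0) = (1/2)×(1/2) = 1/4; P(X+Y=1) = (1/2)×(1/2) + (1/2)×(1/2) = 1/4 + 1/4 = 1/2; P(X+Y=2) = (1/2)×(1/2) = 1/4. PMF: [1/4, 1/2, 1/4] (sums to 1 ✓)

[1/4, 1/2, 1/4]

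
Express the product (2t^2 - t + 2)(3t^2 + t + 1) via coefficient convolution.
Ascending coefficients: a = [2, -1, 2], b = [1, 1, 3]. c[0] = 2×1 = 2; c[1] = 2×1 + -1×1 = 1; c[2] = 2×3 + -1×1 + 2×1 = 7; c[3] = -1×3 + 2×1 = -1; c[4] = 2×3 = 6. Result coefficients: [2, 1, 7, -1, 6] → 6t^4 - t^3 + 7t^2 + t + 2

6t^4 - t^3 + 7t^2 + t + 2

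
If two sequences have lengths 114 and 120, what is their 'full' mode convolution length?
Linear/full convolution length: m + n - 1 = 114 + 120 - 1 = 233

233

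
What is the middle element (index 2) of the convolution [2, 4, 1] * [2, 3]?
Use y[k] = Σ_i a[i]·b[k-i] at k=2. y[2] = 4×3 + 1×2 = 14

14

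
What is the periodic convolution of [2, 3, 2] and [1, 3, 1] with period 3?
Use y[k] = Σ_j s[j]·t[(k-j) mod 3]. y[0] = 2×1 + 3×1 + 2×3 = 11; y[1] = 2×3 + 3×1 + 2×1 = 11; y[2] = 2×1 + 3×3 + 2×1 = 13. Result: [11, 11, 13]

[11, 11, 13]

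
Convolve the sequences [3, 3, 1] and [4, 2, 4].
y[0] = 3×4 = 12; y[1] = 3×2 + 3×4 = 18; y[2] = 3×4 + 3×2 + 1×4 = 22; y[3] = 3×4 + 1×2 = 14; y[4] = 1×4 = 4

[12, 18, 22, 14, 4]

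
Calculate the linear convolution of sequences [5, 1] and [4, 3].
y[0] = 5×4 = 20; y[1] = 5×3 + 1×4 = 19; y[2] = 1×3 = 3

[20, 19, 3]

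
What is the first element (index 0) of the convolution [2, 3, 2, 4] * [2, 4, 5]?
Use y[k] = Σ_i a[i]·b[k-i] at k=0. y[0] = 2×2 = 4

4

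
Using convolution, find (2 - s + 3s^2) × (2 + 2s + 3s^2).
Ascending coefficients: a = [2, -1, 3], b = [2, 2, 3]. c[0] = 2×2 = 4; c[1] = 2×2 + -1×2 = 2; c[2] = 2×3 + -1×2 + 3×2 = 10; c[3] = -1×3 + 3×2 = 3; c[4] = 3×3 = 9. Result coefficients: [4, 2, 10, 3, 9] → 4 + 2s + 10s^2 + 3s^3 + 9s^4

4 + 2s + 10s^2 + 3s^3 + 9s^4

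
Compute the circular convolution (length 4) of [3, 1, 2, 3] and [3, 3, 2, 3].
Use y[k] = Σ_j f[j]·g[(k-j) mod 4]. y[0] = 3×3 + 1×3 + 2×2 + 3×3 = 25; y[1] = 3×3 + 1×3 + 2×3 + 3×2 = 24; y[2] = 3×2 + 1×3 + 2×3 + 3×3 = 24; y[3] = 3×3 + 1×2 + 2×3 + 3×3 = 26. Result: [25, 24, 24, 26]

[25, 24, 24, 26]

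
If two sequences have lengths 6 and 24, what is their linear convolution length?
Linear/full convolution length: m + n - 1 = 6 + 24 - 1 = 29

29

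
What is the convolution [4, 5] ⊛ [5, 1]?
y[0] = 4×5 = 20; y[1] = 4×1 + 5×5 = 29; y[2] = 5×1 = 5

[20, 29, 5]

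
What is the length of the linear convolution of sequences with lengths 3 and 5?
Linear/full convolution length: m + n - 1 = 3 + 5 - 1 = 7

7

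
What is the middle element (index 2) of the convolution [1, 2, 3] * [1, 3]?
Use y[k] = Σ_i a[i]·b[k-i] at k=2. y[2] = 2×3 + 3×1 = 9

9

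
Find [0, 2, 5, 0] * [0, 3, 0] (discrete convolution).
y[0] = 0×0 = 0; y[1] = 0×3 + 2×0 = 0; y[2] = 0×0 + 2×3 + 5×0 = 6; y[3] = 2×0 + 5×3 + 0×0 = 15; y[4] = 5×0 + 0×3 = 0; y[5] = 0×0 = 0

[0, 0, 6, 15, 0, 0]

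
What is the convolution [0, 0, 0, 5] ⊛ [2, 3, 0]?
y[0] = 0×2 = 0; y[1] = 0×3 + 0×2 = 0; y[2] = 0×0 + 0×3 + 0×2 = 0; y[3] = 0×0 + 0×3 + 5×2 = 10; y[4] = 0×0 + 5×3 = 15; y[5] = 5×0 = 0

[0, 0, 0, 10, 15, 0]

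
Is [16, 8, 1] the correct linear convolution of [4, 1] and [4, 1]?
Recompute linear convolution of [4, 1] and [4, 1]: y[0] = 4×4 = 16; y[1] = 4×1 + 1×4 = 8; y[2] = 1×1 = 1 → [16, 8, 1]. Given [16, 8, 1] matches, so answer: Yes

Yes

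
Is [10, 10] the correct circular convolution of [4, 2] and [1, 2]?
Recompute circular convolution of [4, 2] and [1, 2]: y[0] = 4×1 + 2×2 = 8; y[1] = 4×2 + 2×1 = 10 → [8, 10]. Compare to given [10, 10]: they differ at index 0: given 10, correct 8, so answer: No

No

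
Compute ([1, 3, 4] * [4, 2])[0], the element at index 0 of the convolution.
Use y[k] = Σ_i a[i]·b[k-i] at k=0. y[0] = 1×4 = 4

4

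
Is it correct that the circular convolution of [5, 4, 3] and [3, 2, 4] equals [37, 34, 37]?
Recompute circular convolution of [5, 4, 3] and [3, 2, 4]: y[0] = 5×3 + 4×4 + 3×2 = 37; y[1] = 5×2 + 4×3 + 3×4 = 34; y[2] = 5×4 + 4×2 + 3×3 = 37 → [37, 34, 37]. Given [37, 34, 37] matches, so answer: Yes

Yes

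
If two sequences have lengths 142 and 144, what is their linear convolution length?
Linear/full convolution length: m + n - 1 = 142 + 144 - 1 = 285

285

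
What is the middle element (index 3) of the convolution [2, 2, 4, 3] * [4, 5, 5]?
Use y[k] = Σ_i a[i]·b[k-i] at k=3. y[3] = 2×5 + 4×5 + 3×4 = 42

42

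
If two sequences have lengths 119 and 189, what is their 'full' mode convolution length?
Linear/full convolution length: m + n - 1 = 119 + 189 - 1 = 307

307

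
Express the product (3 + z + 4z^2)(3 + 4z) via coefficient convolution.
Ascending coefficients: a = [3, 1, 4], b = [3, 4]. c[0] = 3×3 = 9; c[1] = 3×4 + 1×3 = 15; c[2] = 1×4 + 4×3 = 16; c[3] = 4×4 = 16. Result coefficients: [9, 15, 16, 16] → 9 + 15z + 16z^2 + 16z^3

9 + 15z + 16z^2 + 16z^3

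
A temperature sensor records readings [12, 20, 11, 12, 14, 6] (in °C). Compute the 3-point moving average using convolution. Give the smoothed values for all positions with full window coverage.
3-point moving average kernel = [1, 1, 1]. Apply in 'valid' mode (full window coverage): avg[0] = (12 + 20 + 11) / 3 = 14.33; avg[1] = (20 + 11 + 12) / 3 = 14.33; avg[2] = (11 + 12 + 14) / 3 = 12.33; avg[3] = (12 + 14 + 6) / 3 = 10.67. Smoothed values: [14.33, 14.33, 12.33, 10.67]

[14.33, 14.33, 12.33, 10.67]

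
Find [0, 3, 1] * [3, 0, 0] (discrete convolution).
y[0] = 0×3 = 0; y[1] = 0×0 + 3×3 = 9; y[2] = 0×0 + 3×0 + 1×3 = 3; y[3] = 3×0 + 1×0 = 0; y[4] = 1×0 = 0

[0, 9, 3, 0, 0]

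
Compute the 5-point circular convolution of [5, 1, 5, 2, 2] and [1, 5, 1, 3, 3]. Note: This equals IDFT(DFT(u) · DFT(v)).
Either evaluate y[k] = Σ_j u[j]·v[(k-j) mod 5] directly, or use IDFT(DFT(u) · DFT(v)). y[0] = 5×1 + 1×3 + 5×3 + 2×1 + 2×5 = 35; y[1] = 5×5 + 1×1 + 5×3 + 2×3 + 2×1 = 49; y[2] = 5×1 + 1×5 + 5×1 + 2×3 + 2×3 = 27; y[3] = 5×3 + 1×1 + 5×5 + 2×1 + 2×3 = 49; y[4] = 5×3 + 1×3 + 5×1 + 2×5 + 2×1 = 35. Result: [35, 49, 27, 49, 35]

[35, 49, 27, 49, 35]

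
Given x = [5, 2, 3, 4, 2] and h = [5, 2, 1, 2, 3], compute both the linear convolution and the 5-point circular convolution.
Linear: y_lin[0] = 5×5 = 25; y_lin[1] = 5×2 + 2×5 = 20; y_lin[2] = 5×1 + 2×2 + 3×5 = 24; y_lin[3] = 5×2 + 2×1 + 3×2 + 4×5 = 38; y_lin[4] = 5×3 + 2×2 + 3×1 + 4×2 + 2×5 = 40; y_lin[5] = 2×3 + 3×2 + 4×1 + 2×2 = 20; y_lin[6] = 3×3 + 4×2 + 2×1 = 19; y_lin[7] = 4×3 + 2×2 = 16; y_lin[8] = 2×3 = 6 → [25, 20, 24, 38, 40, 20, 19, 16, 6]. Circular (length 5): y[0] = 5×5 + 2×3 + 3×2 + 4×1 + 2×2 = 45; y[1] = 5×2 + 2×5 + 3×3 + 4×2 + 2×1 = 39; y[2] = 5×1 + 2×2 + 3×5 + 4×3 + 2×2 = 40; y[3] = 5×2 + 2×1 + 3×2 + 4×5 + 2×3 = 44; y[4] = 5×3 + 2×2 + 3×1 + 4×2 + 2×5 = 40 → [45, 39, 40, 44, 40]

Linear: [25, 20, 24, 38, 40, 20, 19, 16, 6], Circular: [45, 39, 40, 44, 40]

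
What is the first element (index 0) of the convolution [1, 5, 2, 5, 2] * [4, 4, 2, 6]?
Use y[k] = Σ_i a[i]·b[k-i] at k=0. y[0] = 1×4 = 4

4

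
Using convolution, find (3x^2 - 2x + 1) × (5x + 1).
Ascending coefficients: a = [1, -2, 3], b = [1, 5]. c[0] = 1×1 = 1; c[1] = 1×5 + -2×1 = 3; c[2] = -2×5 + 3×1 = -7; c[3] = 3×5 = 15. Result coefficients: [1, 3, -7, 15] → 15x^3 - 7x^2 + 3x + 1

15x^3 - 7x^2 + 3x + 1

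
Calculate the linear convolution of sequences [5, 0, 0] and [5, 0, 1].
y[0] = 5×5 = 25; y[1] = 5×0 + 0×5 = 0; y[2] = 5×1 + 0×0 + 0×5 = 5; y[3] = 0×1 + 0×0 = 0; y[4] = 0×1 = 0

[25, 0, 5, 0, 0]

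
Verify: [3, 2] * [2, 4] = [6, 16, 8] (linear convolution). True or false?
Recompute linear convolution of [3, 2] and [2, 4]: y[0] = 3×2 = 6; y[1] = 3×4 + 2×2 = 16; y[2] = 2×4 = 8 → [6, 16, 8]. Given [6, 16, 8] matches, so answer: Yes

Yes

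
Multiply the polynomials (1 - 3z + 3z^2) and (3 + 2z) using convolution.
Ascending coefficients: a = [1, -3, 3], b = [3, 2]. c[0] = 1×3 = 3; c[1] = 1×2 + -3×3 = -7; c[2] = -3×2 + 3×3 = 3; c[3] = 3×2 = 6. Result coefficients: [3, -7, 3, 6] → 3 - 7z + 3z^2 + 6z^3

3 - 7z + 3z^2 + 6z^3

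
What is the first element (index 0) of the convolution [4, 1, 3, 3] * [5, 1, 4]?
Use y[k] = Σ_i a[i]·b[k-i] at k=0. y[0] = 4×5 = 20

20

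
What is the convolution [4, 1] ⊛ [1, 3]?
y[0] = 4×1 = 4; y[1] = 4×3 + 1×1 = 13; y[2] = 1×3 = 3

[4, 13, 3]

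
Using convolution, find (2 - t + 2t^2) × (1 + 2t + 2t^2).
Ascending coefficients: a = [2, -1, 2], b = [1, 2, 2]. c[0] = 2×1 = 2; c[1] = 2×2 + -1×1 = 3; c[2] = 2×2 + -1×2 + 2×1 = 4; c[3] = -1×2 + 2×2 = 2; c[4] = 2×2 = 4. Result coefficients: [2, 3, 4, 2, 4] → 2 + 3t + 4t^2 + 2t^3 + 4t^4

2 + 3t + 4t^2 + 2t^3 + 4t^4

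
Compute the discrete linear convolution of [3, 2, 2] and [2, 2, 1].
y[0] = 3×2 = 6; y[1] = 3×2 + 2×2 = 10; y[2] = 3×1 + 2×2 + 2×2 = 11; y[3] = 2×1 + 2×2 = 6; y[4] = 2×1 = 2

[6, 10, 11, 6, 2]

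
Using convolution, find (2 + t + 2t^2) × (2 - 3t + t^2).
Ascending coefficients: a = [2, 1, 2], b = [2, -3, 1]. c[0] = 2×2 = 4; c[1] = 2×-3 + 1×2 = -4; c[2] = 2×1 + 1×-3 + 2×2 = 3; c[3] = 1×1 + 2×-3 = -5; c[4] = 2×1 = 2. Result coefficients: [4, -4, 3, -5, 2] → 4 - 4t + 3t^2 - 5t^3 + 2t^4

4 - 4t + 3t^2 - 5t^3 + 2t^4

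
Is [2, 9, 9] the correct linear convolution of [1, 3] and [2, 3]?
Recompute linear convolution of [1, 3] and [2, 3]: y[0] = 1×2 = 2; y[1] = 1×3 + 3×2 = 9; y[2] = 3×3 = 9 → [2, 9, 9]. Given [2, 9, 9] matches, so answer: Yes

Yes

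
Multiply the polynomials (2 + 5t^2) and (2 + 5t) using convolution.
Ascending coefficients: a = [2, 0, 5], b = [2, 5]. c[0] = 2×2 = 4; c[1] = 2×5 + 0×2 = 10; c[2] = 0×5 + 5×2 = 10; c[3] = 5×5 = 25. Result coefficients: [4, 10, 10, 25] → 4 + 10t + 10t^2 + 25t^3

4 + 10t + 10t^2 + 25t^3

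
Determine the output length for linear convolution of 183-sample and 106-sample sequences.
Linear/full convolution length: m + n - 1 = 183 + 106 - 1 = 288

288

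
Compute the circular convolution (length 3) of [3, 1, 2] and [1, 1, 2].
Use y[k] = Σ_j a[j]·b[(k-j) mod 3]. y[0] = 3×1 + 1×2 + 2×1 = 7; y[1] = 3×1 + 1×1 + 2×2 = 8; y[2] = 3×2 + 1×1 + 2×1 = 9. Result: [7, 8, 9]

[7, 8, 9]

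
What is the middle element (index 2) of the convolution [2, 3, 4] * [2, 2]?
Use y[k] = Σ_i a[i]·b[k-i] at k=2. y[2] = 3×2 + 4×2 = 14

14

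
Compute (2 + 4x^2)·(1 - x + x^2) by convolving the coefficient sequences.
Ascending coefficients: a = [2, 0, 4], b = [1, -1, 1]. c[0] = 2×1 = 2; c[1] = 2×-1 + 0×1 = -2; c[2] = 2×1 + 0×-1 + 4×1 = 6; c[3] = 0×1 + 4×-1 = -4; c[4] = 4×1 = 4. Result coefficients: [2, -2, 6, -4, 4] → 2 - 2x + 6x^2 - 4x^3 + 4x^4

2 - 2x + 6x^2 - 4x^3 + 4x^4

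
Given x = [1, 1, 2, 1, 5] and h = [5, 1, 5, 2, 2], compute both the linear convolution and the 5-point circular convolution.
Linear: y_lin[0] = 1×5 = 5; y_lin[1] = 1×1 + 1×5 = 6; y_lin[2] = 1×5 + 1×1 + 2×5 = 16; y_lin[3] = 1×2 + 1×5 + 2×1 + 1×5 = 14; y_lin[4] = 1×2 + 1×2 + 2×5 + 1×1 + 5×5 = 40; y_lin[5] = 1×2 + 2×2 + 1×5 + 5×1 = 16; y_lin[6] = 2×2 + 1×2 + 5×5 = 31; y_lin[7] = 1×2 + 5×2 = 12; y_lin[8] = 5×2 = 10 → [5, 6, 16, 14, 40, 16, 31, 12, 10]. Circular (length 5): y[0] = 1×5 + 1×2 + 2×2 + 1×5 + 5×1 = 21; y[1] = 1×1 + 1×5 + 2×2 + 1×2 + 5×5 = 37; y[2] = 1×5 + 1×1 + 2×5 + 1×2 + 5×2 = 28; y[3] = 1×2 + 1×5 + 2×1 + 1×5 + 5×2 = 24; y[4] = 1×2 + 1×2 + 2×5 + 1×1 + 5×5 = 40 → [21, 37, 28, 24, 40]

Linear: [5, 6, 16, 14, 40, 16, 31, 12, 10], Circular: [21, 37, 28, 24, 40]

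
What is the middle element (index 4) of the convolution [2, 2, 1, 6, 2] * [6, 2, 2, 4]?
Use y[k] = Σ_i a[i]·b[k-i] at k=4. y[4] = 2×4 + 1×2 + 6×2 + 2×6 = 34

34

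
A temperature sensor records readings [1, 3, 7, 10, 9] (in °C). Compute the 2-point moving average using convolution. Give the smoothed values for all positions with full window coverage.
2-point moving average kernel = [1, 1]. Apply in 'valid' mode (full window coverage): avg[0] = (1 + 3) / 2 = 2.0; avg[1] = (3 + 7) / 2 = 5.0; avg[2] = (7 + 10) / 2 = 8.5; avg[3] = (10 + 9) / 2 = 9.5. Smoothed values: [2.0, 5.0, 8.5, 9.5]

[2.0, 5.0, 8.5, 9.5]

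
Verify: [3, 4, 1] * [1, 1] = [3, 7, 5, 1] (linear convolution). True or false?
Recompute linear convolution of [3, 4, 1] and [1, 1]: y[0] = 3×1 = 3; y[1] = 3×1 + 4×1 = 7; y[2] = 4×1 + 1×1 = 5; y[3] = 1×1 = 1 → [3, 7, 5, 1]. Given [3, 7, 5, 1] matches, so answer: Yes

Yes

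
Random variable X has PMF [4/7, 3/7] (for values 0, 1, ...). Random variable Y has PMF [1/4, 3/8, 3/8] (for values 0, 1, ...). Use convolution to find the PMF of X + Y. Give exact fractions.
P(X+Y=k) = Σ_i P(X=i)·P(Y=k-i) — a convolution of [4/7, 3/7] and [1/4, 3/8, 3/8]. P(X+Y=0) = (4/7)×(1/4) = 1/7; P(X+Y=1) = (4/7)×(3/8) + (3/7)×(1/4) = 3/14 + 3/28 = 9/28; P(X+Y=2) = (4/7)×(3/8) + (3/7)×(3/8) = 3/14 + 9/56 = 3/8; P(X+Y=3) = (3/7)×(3/8) = 9/56. PMF: [1/7, 9/28, 3/8, 9/56] (sums to 1 ✓)

[1/7, 9/28, 3/8, 9/56]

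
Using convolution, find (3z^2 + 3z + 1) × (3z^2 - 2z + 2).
Ascending coefficients: a = [1, 3, 3], b = [2, -2, 3]. c[0] = 1×2 = 2; c[1] = 1×-2 + 3×2 = 4; c[2] = 1×3 + 3×-2 + 3×2 = 3; c[3] = 3×3 + 3×-2 = 3; c[4] = 3×3 = 9. Result coefficients: [2, 4, 3, 3, 9] → 9z^4 + 3z^3 + 3z^2 + 4z + 2

9z^4 + 3z^3 + 3z^2 + 4z + 2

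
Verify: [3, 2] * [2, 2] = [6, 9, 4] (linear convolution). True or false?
Recompute linear convolution of [3, 2] and [2, 2]: y[0] = 3×2 = 6; y[1] = 3×2 + 2×2 = 10; y[2] = 2×2 = 4 → [6, 10, 4]. Compare to given [6, 9, 4]: they differ at index 1: given 9, correct 10, so answer: No

No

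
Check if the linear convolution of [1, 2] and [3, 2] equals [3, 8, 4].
Recompute linear convolution of [1, 2] and [3, 2]: y[0] = 1×3 = 3; y[1] = 1×2 + 2×3 = 8; y[2] = 2×2 = 4 → [3, 8, 4]. Given [3, 8, 4] matches, so answer: Yes

Yes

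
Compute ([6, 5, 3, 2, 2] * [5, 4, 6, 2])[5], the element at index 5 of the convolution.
Use y[k] = Σ_i a[i]·b[k-i] at k=5. y[5] = 3×2 + 2×6 + 2×4 = 26

26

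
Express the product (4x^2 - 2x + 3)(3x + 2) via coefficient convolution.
Ascending coefficients: a = [3, -2, 4], b = [2, 3]. c[0] = 3×2 = 6; c[1] = 3×3 + -2×2 = 5; c[2] = -2×3 + 4×2 = 2; c[3] = 4×3 = 12. Result coefficients: [6, 5, 2, 12] → 12x^3 + 2x^2 + 5x + 6

12x^3 + 2x^2 + 5x + 6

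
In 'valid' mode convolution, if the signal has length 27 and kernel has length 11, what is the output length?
'Valid' mode counts only positions where the kernel fully overlaps the signal: m - n + 1 = 27 - 11 + 1 = 17

17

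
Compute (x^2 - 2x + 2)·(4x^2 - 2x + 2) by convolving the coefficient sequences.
Ascending coefficients: a = [2, -2, 1], b = [2, -2, 4]. c[0] = 2×2 = 4; c[1] = 2×-2 + -2×2 = -8; c[2] = 2×4 + -2×-2 + 1×2 = 14; c[3] = -2×4 + 1×-2 = -10; c[4] = 1×4 = 4. Result coefficients: [4, -8, 14, -10, 4] → 4x^4 - 10x^3 + 14x^2 - 8x + 4

4x^4 - 10x^3 + 14x^2 - 8x + 4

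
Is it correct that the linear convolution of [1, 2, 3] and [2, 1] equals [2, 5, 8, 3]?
Recompute linear convolution of [1, 2, 3] and [2, 1]: y[0] = 1×2 = 2; y[1] = 1×1 + 2×2 = 5; y[2] = 2×1 + 3×2 = 8; y[3] = 3×1 = 3 → [2, 5, 8, 3]. Given [2, 5, 8, 3] matches, so answer: Yes

Yes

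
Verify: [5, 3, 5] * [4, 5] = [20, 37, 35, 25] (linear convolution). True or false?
Recompute linear convolution of [5, 3, 5] and [4, 5]: y[0] = 5×4 = 20; y[1] = 5×5 + 3×4 = 37; y[2] = 3×5 + 5×4 = 35; y[3] = 5×5 = 25 → [20, 37, 35, 25]. Given [20, 37, 35, 25] matches, so answer: Yes

Yes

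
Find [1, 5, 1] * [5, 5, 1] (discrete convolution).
y[0] = 1×5 = 5; y[1] = 1×5 + 5×5 = 30; y[2] = 1×1 + 5×5 + 1×5 = 31; y[3] = 5×1 + 1×5 = 10; y[4] = 1×1 = 1

[5, 30, 31, 10, 1]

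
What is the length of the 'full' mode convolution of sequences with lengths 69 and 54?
Linear/full convolution length: m + n - 1 = 69 + 54 - 1 = 122

122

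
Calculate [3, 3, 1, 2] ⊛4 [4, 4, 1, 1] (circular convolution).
Use y[k] = Σ_j u[j]·v[(k-j) mod 4]. y[0] = 3×4 + 3×1 + 1×1 + 2×4 = 24; y[1] = 3×4 + 3×4 + 1×1 + 2×1 = 27; y[2] = 3×1 + 3×4 + 1×4 + 2×1 = 21; y[3] = 3×1 + 3×1 + 1×4 + 2×4 = 18. Result: [24, 27, 21, 18]

[24, 27, 21, 18]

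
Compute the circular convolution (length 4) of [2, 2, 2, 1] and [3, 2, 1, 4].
Use y[k] = Σ_j f[j]·g[(k-j) mod 4]. y[0] = 2×3 + 2×4 + 2×1 + 1×2 = 18; y[1] = 2×2 + 2×3 + 2×4 + 1×1 = 19; y[2] = 2×1 + 2×2 + 2×3 + 1×4 = 16; y[3] = 2×4 + 2×1 + 2×2 + 1×3 = 17. Result: [18, 19, 16, 17]

[18, 19, 16, 17]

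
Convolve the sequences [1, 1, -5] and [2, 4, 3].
y[0] = 1×2 = 2; y[1] = 1×4 + 1×2 = 6; y[2] = 1×3 + 1×4 + -5×2 = -3; y[3] = 1×3 + -5×4 = -17; y[4] = -5×3 = -15

[2, 6, -3, -17, -15]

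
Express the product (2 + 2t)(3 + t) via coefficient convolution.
Ascending coefficients: a = [2, 2], b = [3, 1]. c[0] = 2×3 = 6; c[1] = 2×1 + 2×3 = 8; c[2] = 2×1 = 2. Result coefficients: [6, 8, 2] → 6 + 8t + 2t^2

6 + 8t + 2t^2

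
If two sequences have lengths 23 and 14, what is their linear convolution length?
Linear/full convolution length: m + n - 1 = 23 + 14 - 1 = 36

36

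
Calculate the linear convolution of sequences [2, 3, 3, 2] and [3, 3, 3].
y[0] = 2×3 = 6; y[1] = 2×3 + 3×3 = 15; y[2] = 2×3 + 3×3 + 3×3 = 24; y[3] = 3×3 + 3×3 + 2×3 = 24; y[4] = 3×3 + 2×3 = 15; y[5] = 2×3 = 6

[6, 15, 24, 24, 15, 6]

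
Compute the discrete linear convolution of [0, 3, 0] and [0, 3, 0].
y[0] = 0×0 = 0; y[1] = 0×3 + 3×0 = 0; y[2] = 0×0 + 3×3 + 0×0 = 9; y[3] = 3×0 + 0×3 = 0; y[4] = 0×0 = 0

[0, 0, 9, 0, 0]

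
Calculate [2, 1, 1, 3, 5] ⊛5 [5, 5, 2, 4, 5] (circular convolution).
Use y[k] = Σ_j a[j]·b[(k-j) mod 5]. y[0] = 2×5 + 1×5 + 1×4 + 3×2 + 5×5 = 50; y[1] = 2×5 + 1×5 + 1×5 + 3×4 + 5×2 = 42; y[2] = 2×2 + 1×5 + 1×5 + 3×5 + 5×4 = 49; y[3] = 2×4 + 1×2 + 1×5 + 3×5 + 5×5 = 55; y[4] = 2×5 + 1×4 + 1×2 + 3×5 + 5×5 = 56. Result: [50, 42, 49, 55, 56]

[50, 42, 49, 55, 56]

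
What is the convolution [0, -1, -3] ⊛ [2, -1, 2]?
y[0] = 0×2 = 0; y[1] = 0×-1 + -1×2 = -2; y[2] = 0×2 + -1×-1 + -3×2 = -5; y[3] = -1×2 + -3×-1 = 1; y[4] = -3×2 = -6

[0, -2, -5, 1, -6]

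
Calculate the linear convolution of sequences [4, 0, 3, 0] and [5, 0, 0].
y[0] = 4×5 = 20; y[1] = 4×0 + 0×5 = 0; y[2] = 4×0 + 0×0 + 3×5 = 15; y[3] = 0×0 + 3×0 + 0×5 = 0; y[4] = 3×0 + 0×0 = 0; y[5] = 0×0 = 0

[20, 0, 15, 0, 0, 0]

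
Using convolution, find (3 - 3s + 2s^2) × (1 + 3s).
Ascending coefficients: a = [3, -3, 2], b = [1, 3]. c[0] = 3×1 = 3; c[1] = 3×3 + -3×1 = 6; c[2] = -3×3 + 2×1 = -7; c[3] = 2×3 = 6. Result coefficients: [3, 6, -7, 6] → 3 + 6s - 7s^2 + 6s^3

3 + 6s - 7s^2 + 6s^3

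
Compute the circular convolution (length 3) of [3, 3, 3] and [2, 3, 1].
Use y[k] = Σ_j a[j]·b[(k-j) mod 3]. y[0] = 3×2 + 3×1 + 3×3 = 18; y[1] = 3×3 + 3×2 + 3×1 = 18; y[2] = 3×1 + 3×3 + 3×2 = 18. Result: [18, 18, 18]

[18, 18, 18]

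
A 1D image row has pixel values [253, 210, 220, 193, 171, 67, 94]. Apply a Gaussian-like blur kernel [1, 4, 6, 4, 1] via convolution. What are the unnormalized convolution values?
Convolve image row [253, 210, 220, 193, 171, 67, 94] with kernel [1, 4, 6, 4, 1]: y[0] = 253×1 = 253; y[1] = 253×4 + 210×1 = 1222; y[2] = 253×6 + 210×4 + 220×1 = 2578; y[3] = 253×4 + 210×6 + 220×4 + 193×1 = 3345; y[4] = 253×1 + 210×4 + 220×6 + 193×4 + 171×1 = 3356; y[5] = 210×1 + 220×4 + 193×6 + 171×4 + 67×1 = 2999; y[6] = 220×1 + 193×4 + 171×6 + 67×4 + 94×1 = 2380; y[7] = 193×1 + 171×4 + 67×6 + 94×4 = 1655; y[8] = 171×1 + 67×4 + 94×6 = 1003; y[9] = 67×1 + 94×4 = 443; y[10] = 94×1 = 94 → [253, 1222, 2578, 3345, 3356, 2999, 2380, 1655, 1003, 443, 94]. Normalization factor = sum(kernel) = 16.

[253, 1222, 2578, 3345, 3356, 2999, 2380, 1655, 1003, 443, 94]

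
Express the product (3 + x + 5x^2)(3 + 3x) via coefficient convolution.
Ascending coefficients: a = [3, 1, 5], b = [3, 3]. c[0] = 3×3 = 9; c[1] = 3×3 + 1×3 = 12; c[2] = 1×3 + 5×3 = 18; c[3] = 5×3 = 15. Result coefficients: [9, 12, 18, 15] → 9 + 12x + 18x^2 + 15x^3

9 + 12x + 18x^2 + 15x^3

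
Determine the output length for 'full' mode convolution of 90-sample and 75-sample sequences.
Linear/full convolution length: m + n - 1 = 90 + 75 - 1 = 164

164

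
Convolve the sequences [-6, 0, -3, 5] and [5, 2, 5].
y[0] = -6×5 = -30; y[1] = -6×2 + 0×5 = -12; y[2] = -6×5 + 0×2 + -3×5 = -45; y[3] = 0×5 + -3×2 + 5×5 = 19; y[4] = -3×5 + 5×2 = -5; y[5] = 5×5 = 25

[-30, -12, -45, 19, -5, 25]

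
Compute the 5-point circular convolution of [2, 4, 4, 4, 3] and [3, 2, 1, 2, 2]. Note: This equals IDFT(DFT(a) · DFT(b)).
Either evaluate y[k] = Σ_j a[j]·b[(k-j) mod 5] directly, or use IDFT(DFT(a) · DFT(b)). y[0] = 2×3 + 4×2 + 4×2 + 4×1 + 3×2 = 32; y[1] = 2×2 + 4×3 + 4×2 + 4×2 + 3×1 = 35; y[2] = 2×1 + 4×2 + 4×3 + 4×2 + 3×2 = 36; y[3] = 2×2 + 4×1 + 4×2 + 4×3 + 3×2 = 34; y[4] = 2×2 + 4×2 + 4×1 + 4×2 + 3×3 = 33. Result: [32, 35, 36, 34, 33]

[32, 35, 36, 34, 33]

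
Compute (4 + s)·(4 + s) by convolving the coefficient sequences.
Ascending coefficients: a = [4, 1], b = [4, 1]. c[0] = 4×4 = 16; c[1] = 4×1 + 1×4 = 8; c[2] = 1×1 = 1. Result coefficients: [16, 8, 1] → 16 + 8s + s^2

16 + 8s + s^2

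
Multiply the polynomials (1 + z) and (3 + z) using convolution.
Ascending coefficients: a = [1, 1], b = [3, 1]. c[0] = 1×3 = 3; c[1] = 1×1 + 1×3 = 4; c[2] = 1×1 = 1. Result coefficients: [3, 4, 1] → 3 + 4z + z^2

3 + 4z + z^2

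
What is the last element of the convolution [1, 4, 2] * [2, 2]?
Use y[k] = Σ_i a[i]·b[k-i] at k=3. y[3] = 2×2 = 4

4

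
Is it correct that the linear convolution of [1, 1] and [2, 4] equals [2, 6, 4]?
Recompute linear convolution of [1, 1] and [2, 4]: y[0] = 1×2 = 2; y[1] = 1×4 + 1×2 = 6; y[2] = 1×4 = 4 → [2, 6, 4]. Given [2, 6, 4] matches, so answer: Yes

Yes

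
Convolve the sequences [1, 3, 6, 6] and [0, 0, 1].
y[0] = 1×0 = 0; y[1] = 1×0 + 3×0 = 0; y[2] = 1×1 + 3×0 + 6×0 = 1; y[3] = 3×1 + 6×0 + 6×0 = 3; y[4] = 6×1 + 6×0 = 6; y[5] = 6×1 = 6

[0, 0, 1, 3, 6, 6]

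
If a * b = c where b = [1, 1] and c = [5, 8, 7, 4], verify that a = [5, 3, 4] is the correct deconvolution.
Forward-compute [5, 3, 4] * [1, 1]: c[0] = 5×1 = 5; c[1] = 5×1 + 3×1 = 8; c[2] = 3×1 + 4×1 = 7; c[3] = 4×1 = 4 → [5, 8, 7, 4]. Matches given c = [5, 8, 7, 4], so verified.

Verified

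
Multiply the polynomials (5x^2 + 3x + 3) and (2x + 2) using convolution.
Ascending coefficients: a = [3, 3, 5], b = [2, 2]. c[0] = 3×2 = 6; c[1] = 3×2 + 3×2 = 12; c[2] = 3×2 + 5×2 = 16; c[3] = 5×2 = 10. Result coefficients: [6, 12, 16, 10] → 10x^3 + 16x^2 + 12x + 6

10x^3 + 16x^2 + 12x + 6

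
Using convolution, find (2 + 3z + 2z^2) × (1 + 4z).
Ascending coefficients: a = [2, 3, 2], b = [1, 4]. c[0] = 2×1 = 2; c[1] = 2×4 + 3×1 = 11; c[2] = 3×4 + 2×1 = 14; c[3] = 2×4 = 8. Result coefficients: [2, 11, 14, 8] → 2 + 11z + 14z^2 + 8z^3

2 + 11z + 14z^2 + 8z^3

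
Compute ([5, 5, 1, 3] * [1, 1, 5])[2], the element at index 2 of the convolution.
Use y[k] = Σ_i a[i]·b[k-i] at k=2. y[2] = 5×5 + 5×1 + 1×1 = 31

31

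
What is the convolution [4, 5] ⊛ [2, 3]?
y[0] = 4×2 = 8; y[1] = 4×3 + 5×2 = 22; y[2] = 5×3 = 15

[8, 22, 15]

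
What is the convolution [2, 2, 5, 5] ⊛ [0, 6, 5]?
y[0] = 2×0 = 0; y[1] = 2×6 + 2×0 = 12; y[2] = 2×5 + 2×6 + 5×0 = 22; y[3] = 2×5 + 5×6 + 5×0 = 40; y[4] = 5×5 + 5×6 = 55; y[5] = 5×5 = 25

[0, 12, 22, 40, 55, 25]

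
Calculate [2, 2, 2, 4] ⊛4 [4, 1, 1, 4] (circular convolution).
Use y[k] = Σ_j x[j]·h[(k-j) mod 4]. y[0] = 2×4 + 2×4 + 2×1 + 4×1 = 22; y[1] = 2×1 + 2×4 + 2×4 + 4×1 = 22; y[2] = 2×1 + 2×1 + 2×4 + 4×4 = 28; y[3] = 2×4 + 2×1 + 2×1 + 4×4 = 28. Result: [22, 22, 28, 28]

[22, 22, 28, 28]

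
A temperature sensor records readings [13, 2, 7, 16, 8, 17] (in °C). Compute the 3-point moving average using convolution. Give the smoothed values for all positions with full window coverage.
3-point moving average kernel = [1, 1, 1]. Apply in 'valid' mode (full window coverage): avg[0] = (13 + 2 + 7) / 3 = 7.33; avg[1] = (2 + 7 + 16) / 3 = 8.33; avg[2] = (7 + 16 + 8) / 3 = 10.33; avg[3] = (16 + 8 + 17) / 3 = 13.67. Smoothed values: [7.33, 8.33, 10.33, 13.67]

[7.33, 8.33, 10.33, 13.67]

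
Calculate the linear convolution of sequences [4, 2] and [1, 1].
y[0] = 4×1 = 4; y[1] = 4×1 + 2×1 = 6; y[2] = 2×1 = 2

[4, 6, 2]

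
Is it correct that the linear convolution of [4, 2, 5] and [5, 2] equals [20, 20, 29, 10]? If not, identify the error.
Recompute linear convolution of [4, 2, 5] and [5, 2]: y[0] = 4×5 = 20; y[1] = 4×2 + 2×5 = 18; y[2] = 2×2 + 5×5 = 29; y[3] = 5×2 = 10 → [20, 18, 29, 10]. Compare to given [20, 20, 29, 10]: they differ at index 1: given 20, correct 18, so answer: No

No. Error at index 1: given 20, correct 18.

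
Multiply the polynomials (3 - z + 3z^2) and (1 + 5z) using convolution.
Ascending coefficients: a = [3, -1, 3], b = [1, 5]. c[0] = 3×1 = 3; c[1] = 3×5 + -1×1 = 14; c[2] = -1×5 + 3×1 = -2; c[3] = 3×5 = 15. Result coefficients: [3, 14, -2, 15] → 3 + 14z - 2z^2 + 15z^3

3 + 14z - 2z^2 + 15z^3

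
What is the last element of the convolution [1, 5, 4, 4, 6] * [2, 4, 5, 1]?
Use y[k] = Σ_i a[i]·b[k-i] at k=7. y[7] = 6×1 = 6

6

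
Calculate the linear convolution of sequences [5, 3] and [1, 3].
y[0] = 5×1 = 5; y[1] = 5×3 + 3×1 = 18; y[2] = 3×3 = 9

[5, 18, 9]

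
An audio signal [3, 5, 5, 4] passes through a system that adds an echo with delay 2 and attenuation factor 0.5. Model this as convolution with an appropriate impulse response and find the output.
Direct-path + delayed-attenuated-path model → impulse response h = [1, 0, 0.5] (1 at lag 0, 0.5 at lag 2). Output y[n] = x[n] + 0.5·x[n - 2] (with x[n] = 0 outside 0..3): y[0] = 3 + 0.5×0 = 3; y[1] = 5 + 0.5×0 = 5; y[2] = 5 + 0.5×3 = 6.5; y[3] = 4 + 0.5×5 = 6.5; y[4] = 0 + 0.5×5 = 2.5; y[5] = 0 + 0.5×4 = 2.0. So y = [3, 5, 6.5, 6.5, 2.5, 2.0]

[3, 5, 6.5, 6.5, 2.5, 2.0]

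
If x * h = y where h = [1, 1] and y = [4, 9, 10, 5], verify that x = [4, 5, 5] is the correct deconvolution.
Forward-compute [4, 5, 5] * [1, 1]: y[0] = 4×1 = 4; y[1] = 4×1 + 5×1 = 9; y[2] = 5×1 + 5×1 = 10; y[3] = 5×1 = 5 → [4, 9, 10, 5]. Matches given y = [4, 9, 10, 5], so verified.

Verified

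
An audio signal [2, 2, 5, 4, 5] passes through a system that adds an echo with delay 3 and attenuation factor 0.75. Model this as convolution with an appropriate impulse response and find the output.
Direct-path + delayed-attenuated-path model → impulse response h = [1, 0, 0, 0.75] (1 at lag 0, 0.75 at lag 3). Output y[n] = x[n] + 0.75·x[n - 3] (with x[n] = 0 outside 0..4): y[0] = 2 + 0.75×0 = 2; y[1] = 2 + 0.75×0 = 2; y[2] = 5 + 0.75×0 = 5; y[3] = 4 + 0.75×2 = 5.5; y[4] = 5 + 0.75×2 = 6.5; y[5] = 0 + 0.75×5 = 3.75; y[6] = 0 + 0.75×4 = 3.0; y[7] = 0 + 0.75×5 = 3.75. So y = [2, 2, 5, 5.5, 6.5, 3.75, 3.0, 3.75]

[2, 2, 5, 5.5, 6.5, 3.75, 3.0, 3.75]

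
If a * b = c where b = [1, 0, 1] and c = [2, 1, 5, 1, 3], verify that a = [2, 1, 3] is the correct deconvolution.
Forward-compute [2, 1, 3] * [1, 0, 1]: c[0] = 2×1 = 2; c[1] = 2×0 + 1×1 = 1; c[2] = 2×1 + 1×0 + 3×1 = 5; c[3] = 1×1 + 3×0 = 1; c[4] = 3×1 = 3 → [2, 1, 5, 1, 3]. Matches given c = [2, 1, 5, 1, 3], so verified.

Verified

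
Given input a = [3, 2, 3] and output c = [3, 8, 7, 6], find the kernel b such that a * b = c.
Output length 4 = len(a) + len(b) - 1 ⇒ len(b) = 2. Solve b forward using b[k] = (c[k] - Σ_{i≥1} a[i]·b[k-i]) / a[0]: b[0] = c[0] / a[0] = 3 / 3 = 1; b[1] = (c[1] - 2×1) / a[0] = (8 - 2×1) / 3 = 2. So b = [1, 2]. Forward-check [3, 2, 3] * [1, 2]: c[0] = 3×1 = 3; c[1] = 3×2 + 2×1 = 8; c[2] = 2×2 + 3×1 = 7; c[3] = 3×2 = 6 → [3, 8, 7, 6] ✓

[1, 2]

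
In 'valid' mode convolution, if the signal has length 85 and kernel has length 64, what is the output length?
'Valid' mode counts only positions where the kernel fully overlaps the signal: m - n + 1 = 85 - 64 + 1 = 22

22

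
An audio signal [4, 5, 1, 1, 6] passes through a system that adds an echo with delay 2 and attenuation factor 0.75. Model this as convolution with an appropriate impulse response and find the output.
Direct-path + delayed-attenuated-path model → impulse response h = [1, 0, 0.75] (1 at lag 0, 0.75 at lag 2). Output y[n] = x[n] + 0.75·x[n - 2] (with x[n] = 0 outside 0..4): y[0] = 4 + 0.75×0 = 4; y[1] = 5 + 0.75×0 = 5; y[2] = 1 + 0.75×4 = 4.0; y[3] = 1 + 0.75×5 = 4.75; y[4] = 6 + 0.75×1 = 6.75; y[5] = 0 + 0.75×1 = 0.75; y[6] = 0 + 0.75×6 = 4.5. So y = [4, 5, 4.0, 4.75, 6.75, 0.75, 4.5]

[4, 5, 4.0, 4.75, 6.75, 0.75, 4.5]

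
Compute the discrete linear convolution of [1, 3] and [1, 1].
y[0] = 1×1 = 1; y[1] = 1×1 + 3×1 = 4; y[2] = 3×1 = 3

[1, 4, 3]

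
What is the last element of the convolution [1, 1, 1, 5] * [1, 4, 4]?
Use y[k] = Σ_i a[i]·b[k-i] at k=5. y[5] = 5×4 = 20

20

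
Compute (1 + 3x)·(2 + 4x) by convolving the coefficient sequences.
Ascending coefficients: a = [1, 3], b = [2, 4]. c[0] = 1×2 = 2; c[1] = 1×4 + 3×2 = 10; c[2] = 3×4 = 12. Result coefficients: [2, 10, 12] → 2 + 10x + 12x^2

2 + 10x + 12x^2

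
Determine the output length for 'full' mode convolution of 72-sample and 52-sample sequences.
Linear/full convolution length: m + n - 1 = 72 + 52 - 1 = 123

123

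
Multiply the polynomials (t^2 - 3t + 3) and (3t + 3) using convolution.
Ascending coefficients: a = [3, -3, 1], b = [3, 3]. c[0] = 3×3 = 9; c[1] = 3×3 + -3×3 = 0; c[2] = -3×3 + 1×3 = -6; c[3] = 1×3 = 3. Result coefficients: [9, 0, -6, 3] → 3t^3 - 6t^2 + 9

3t^3 - 6t^2 + 9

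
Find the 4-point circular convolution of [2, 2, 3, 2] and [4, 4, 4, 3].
Use y[k] = Σ_j u[j]·v[(k-j) mod 4]. y[0] = 2×4 + 2×3 + 3×4 + 2×4 = 34; y[1] = 2×4 + 2×4 + 3×3 + 2×4 = 33; y[2] = 2×4 + 2×4 + 3×4 + 2×3 = 34; y[3] = 2×3 + 2×4 + 3×4 + 2×4 = 34. Result: [34, 33, 34, 34]

[34, 33, 34, 34]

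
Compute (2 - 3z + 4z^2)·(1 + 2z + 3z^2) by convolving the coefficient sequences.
Ascending coefficients: a = [2, -3, 4], b = [1, 2, 3]. c[0] = 2×1 = 2; c[1] = 2×2 + -3×1 = 1; c[2] = 2×3 + -3×2 + 4×1 = 4; c[3] = -3×3 + 4×2 = -1; c[4] = 4×3 = 12. Result coefficients: [2, 1, 4, -1, 12] → 2 + z + 4z^2 - z^3 + 12z^4

2 + z + 4z^2 - z^3 + 12z^4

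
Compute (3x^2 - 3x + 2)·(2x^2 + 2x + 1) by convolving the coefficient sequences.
Ascending coefficients: a = [2, -3, 3], b = [1, 2, 2]. c[0] = 2×1 = 2; c[1] = 2×2 + -3×1 = 1; c[2] = 2×2 + -3×2 + 3×1 = 1; c[3] = -3×2 + 3×2 = 0; c[4] = 3×2 = 6. Result coefficients: [2, 1, 1, 0, 6] → 6x^4 + x^2 + x + 2

6x^4 + x^2 + x + 2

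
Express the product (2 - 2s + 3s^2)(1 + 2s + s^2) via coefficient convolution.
Ascending coefficients: a = [2, -2, 3], b = [1, 2, 1]. c[0] = 2×1 = 2; c[1] = 2×2 + -2×1 = 2; c[2] = 2×1 + -2×2 + 3×1 = 1; c[3] = -2×1 + 3×2 = 4; c[4] = 3×1 = 3. Result coefficients: [2, 2, 1, 4, 3] → 2 + 2s + s^2 + 4s^3 + 3s^4

2 + 2s + s^2 + 4s^3 + 3s^4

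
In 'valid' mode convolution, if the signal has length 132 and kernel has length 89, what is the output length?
'Valid' mode counts only positions where the kernel fully overlaps the signal: m - n + 1 = 132 - 89 + 1 = 44

44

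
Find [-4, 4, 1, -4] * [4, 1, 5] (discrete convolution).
y[0] = -4×4 = -16; y[1] = -4×1 + 4×4 = 12; y[2] = -4×5 + 4×1 + 1×4 = -12; y[3] = 4×5 + 1×1 + -4×4 = 5; y[4] = 1×5 + -4×1 = 1; y[5] = -4×5 = -20

[-16, 12, -12, 5, 1, -20]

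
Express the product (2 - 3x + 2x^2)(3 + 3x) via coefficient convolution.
Ascending coefficients: a = [2, -3, 2], b = [3, 3]. c[0] = 2×3 = 6; c[1] = 2×3 + -3×3 = -3; c[2] = -3×3 + 2×3 = -3; c[3] = 2×3 = 6. Result coefficients: [6, -3, -3, 6] → 6 - 3x - 3x^2 + 6x^3

6 - 3x - 3x^2 + 6x^3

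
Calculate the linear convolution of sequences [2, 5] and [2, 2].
y[0] = 2×2 = 4; y[1] = 2×2 + 5×2 = 14; y[2] = 5×2 = 10

[4, 14, 10]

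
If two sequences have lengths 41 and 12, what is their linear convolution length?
Linear/full convolution length: m + n - 1 = 41 + 12 - 1 = 52

52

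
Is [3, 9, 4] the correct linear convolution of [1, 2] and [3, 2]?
Recompute linear convolution of [1, 2] and [3, 2]: y[0] = 1×3 = 3; y[1] = 1×2 + 2×3 = 8; y[2] = 2×2 = 4 → [3, 8, 4]. Compare to given [3, 9, 4]: they differ at index 1: given 9, correct 8, so answer: No

No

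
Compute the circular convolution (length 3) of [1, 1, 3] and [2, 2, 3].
Use y[k] = Σ_j f[j]·g[(k-j) mod 3]. y[0] = 1×2 + 1×3 + 3×2 = 11; y[1] = 1×2 + 1×2 + 3×3 = 13; y[2] = 1×3 + 1×2 + 3×2 = 11. Result: [11, 13, 11]

[11, 13, 11]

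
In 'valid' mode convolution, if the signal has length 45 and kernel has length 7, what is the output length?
'Valid' mode counts only positions where the kernel fully overlaps the signal: m - n + 1 = 45 - 7 + 1 = 39

39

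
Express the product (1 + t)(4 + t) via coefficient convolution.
Ascending coefficients: a = [1, 1], b = [4, 1]. c[0] = 1×4 = 4; c[1] = 1×1 + 1×4 = 5; c[2] = 1×1 = 1. Result coefficients: [4, 5, 1] → 4 + 5t + t^2

4 + 5t + t^2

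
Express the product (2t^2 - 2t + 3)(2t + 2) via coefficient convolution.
Ascending coefficients: a = [3, -2, 2], b = [2, 2]. c[0] = 3×2 = 6; c[1] = 3×2 + -2×2 = 2; c[2] = -2×2 + 2×2 = 0; c[3] = 2×2 = 4. Result coefficients: [6, 2, 0, 4] → 4t^3 + 2t + 6

4t^3 + 2t + 6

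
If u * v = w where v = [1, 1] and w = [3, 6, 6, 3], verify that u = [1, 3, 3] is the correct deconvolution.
Forward-compute [1, 3, 3] * [1, 1]: w[0] = 1×1 = 1; w[1] = 1×1 + 3×1 = 4; w[2] = 3×1 + 3×1 = 6; w[3] = 3×1 = 3 → [1, 4, 6, 3]. Does not match given w = [3, 6, 6, 3].

Not verified. [1, 3, 3] * [1, 1] = [1, 4, 6, 3], which differs from [3, 6, 6, 3] at index 0.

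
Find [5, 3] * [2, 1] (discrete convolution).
y[0] = 5×2 = 10; y[1] = 5×1 + 3×2 = 11; y[2] = 3×1 = 3

[10, 11, 3]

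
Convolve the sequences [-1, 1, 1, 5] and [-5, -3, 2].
y[0] = -1×-5 = 5; y[1] = -1×-3 + 1×-5 = -2; y[2] = -1×2 + 1×-3 + 1×-5 = -10; y[3] = 1×2 + 1×-3 + 5×-5 = -26; y[4] = 1×2 + 5×-3 = -13; y[5] = 5×2 = 10

[5, -2, -10, -26, -13, 10]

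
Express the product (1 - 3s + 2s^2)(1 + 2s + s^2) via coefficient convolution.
Ascending coefficients: a = [1, -3, 2], b = [1, 2, 1]. c[0] = 1×1 = 1; c[1] = 1×2 + -3×1 = -1; c[2] = 1×1 + -3×2 + 2×1 = -3; c[3] = -3×1 + 2×2 = 1; c[4] = 2×1 = 2. Result coefficients: [1, -1, -3, 1, 2] → 1 - s - 3s^2 + s^3 + 2s^4

1 - s - 3s^2 + s^3 + 2s^4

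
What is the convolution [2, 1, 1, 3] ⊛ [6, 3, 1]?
y[0] = 2×6 = 12; y[1] = 2×3 + 1×6 = 12; y[2] = 2×1 + 1×3 + 1×6 = 11; y[3] = 1×1 + 1×3 + 3×6 = 22; y[4] = 1×1 + 3×3 = 10; y[5] = 3×1 = 3

[12, 12, 11, 22, 10, 3]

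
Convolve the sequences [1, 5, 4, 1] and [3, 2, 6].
y[0] = 1×3 = 3; y[1] = 1×2 + 5×3 = 17; y[2] = 1×6 + 5×2 + 4×3 = 28; y[3] = 5×6 + 4×2 + 1×3 = 41; y[4] = 4×6 + 1×2 = 26; y[5] = 1×6 = 6

[3, 17, 28, 41, 26, 6]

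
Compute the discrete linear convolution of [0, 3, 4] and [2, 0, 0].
y[0] = 0×2 = 0; y[1] = 0×0 + 3×2 = 6; y[2] = 0×0 + 3×0 + 4×2 = 8; y[3] = 3×0 + 4×0 = 0; y[4] = 4×0 = 0

[0, 6, 8, 0, 0]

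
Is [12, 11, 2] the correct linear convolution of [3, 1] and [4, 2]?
Recompute linear convolution of [3, 1] and [4, 2]: y[0] = 3×4 = 12; y[1] = 3×2 + 1×4 = 10; y[2] = 1×2 = 2 → [12, 10, 2]. Compare to given [12, 11, 2]: they differ at index 1: given 11, correct 10, so answer: No

No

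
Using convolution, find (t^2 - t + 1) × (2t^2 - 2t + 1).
Ascending coefficients: a = [1, -1, 1], b = [1, -2, 2]. c[0] = 1×1 = 1; c[1] = 1×-2 + -1×1 = -3; c[2] = 1×2 + -1×-2 + 1×1 = 5; c[3] = -1×2 + 1×-2 = -4; c[4] = 1×2 = 2. Result coefficients: [1, -3, 5, -4, 2] → 2t^4 - 4t^3 + 5t^2 - 3t + 1

2t^4 - 4t^3 + 5t^2 - 3t + 1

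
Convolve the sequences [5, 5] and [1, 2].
y[0] = 5×1 = 5; y[1] = 5×2 + 5×1 = 15; y[2] = 5×2 = 10

[5, 15, 10]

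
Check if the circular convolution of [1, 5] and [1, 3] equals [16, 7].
Recompute circular convolution of [1, 5] and [1, 3]: y[0] = 1×1 + 5×3 = 16; y[1] = 1×3 + 5×1 = 8 → [16, 8]. Compare to given [16, 7]: they differ at index 1: given 7, correct 8, so answer: No

No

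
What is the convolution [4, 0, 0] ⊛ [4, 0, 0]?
y[0] = 4×4 = 16; y[1] = 4×0 + 0×4 = 0; y[2] = 4×0 + 0×0 + 0×4 = 0; y[3] = 0×0 + 0×0 = 0; y[4] = 0×0 = 0

[16, 0, 0, 0, 0]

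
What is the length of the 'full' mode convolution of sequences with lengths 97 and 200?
Linear/full convolution length: m + n - 1 = 97 + 200 - 1 = 296

296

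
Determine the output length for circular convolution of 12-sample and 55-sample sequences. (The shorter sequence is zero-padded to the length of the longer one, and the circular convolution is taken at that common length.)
Circular convolution (zero-padding the shorter input) has length max(m, n) = max(12, 55) = 55

55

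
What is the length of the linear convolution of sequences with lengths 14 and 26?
Linear/full convolution length: m + n - 1 = 14 + 26 - 1 = 39

39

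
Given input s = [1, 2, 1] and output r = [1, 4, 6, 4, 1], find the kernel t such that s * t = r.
Output length 5 = len(s) + len(t) - 1 ⇒ len(t) = 3. Solve t forward using t[k] = (r[k] - Σ_{i≥1} s[i]·t[k-i]) / s[0]: t[0] = r[0] / s[0] = 1 / 1 = 1; t[1] = (r[1] - 2×1) / s[0] = (4 - 2×1) / 1 = 2; t[2] = (r[2] - 2×2 - 1×1) / s[0] = (6 - 2×2 - 1×1) / 1 = 1. So t = [1, 2, 1]. Forward-check [1, 2, 1] * [1, 2, 1]: r[0] = 1×1 = 1; r[1] = 1×2 + 2×1 = 4; r[2] = 1×1 + 2×2 + 1×1 = 6; r[3] = 2×1 + 1×2 = 4; r[4] = 1×1 = 1 → [1, 4, 6, 4, 1] ✓

[1, 2, 1]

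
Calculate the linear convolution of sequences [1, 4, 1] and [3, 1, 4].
y[0] = 1×3 = 3; y[1] = 1×1 + 4×3 = 13; y[2] = 1×4 + 4×1 + 1×3 = 11; y[3] = 4×4 + 1×1 = 17; y[4] = 1×4 = 4

[3, 13, 11, 17, 4]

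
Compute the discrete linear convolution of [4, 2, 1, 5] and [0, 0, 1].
y[0] = 4×0 = 0; y[1] = 4×0 + 2×0 = 0; y[2] = 4×1 + 2×0 + 1×0 = 4; y[3] = 2×1 + 1×0 + 5×0 = 2; y[4] = 1×1 + 5×0 = 1; y[5] = 5×1 = 5

[0, 0, 4, 2, 1, 5]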